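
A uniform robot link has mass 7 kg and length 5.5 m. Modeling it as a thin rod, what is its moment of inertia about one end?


I = (1/3) * m * L^2
= (1/3) * 7 * 5.5^2
= 0.333333 * 7 * 30.25
= 70.5833 kg*m^2


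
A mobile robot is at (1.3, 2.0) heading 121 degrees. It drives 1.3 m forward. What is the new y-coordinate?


y_new = y0 + d*sin(theta)
= 2.0 + 1.3*sin(121)
= 2.0 + 1.1143
= 3.1143


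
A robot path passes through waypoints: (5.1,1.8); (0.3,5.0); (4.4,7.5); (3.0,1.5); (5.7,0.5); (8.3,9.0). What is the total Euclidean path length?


Segment lengths:
  seg1 = sqrt((-4.8)^2 + (3.2)^2) = 5.7689
  seg2 = sqrt((4.1)^2 + (2.5)^2) = 4.8021
  seg3 = sqrt((-1.4)^2 + (-6.0)^2) = 6.1612
  seg4 = sqrt((2.7)^2 + (-1.0)^2) = 2.8792
  seg5 = sqrt((2.6)^2 + (8.5)^2) = 8.8888
Total = 28.5001


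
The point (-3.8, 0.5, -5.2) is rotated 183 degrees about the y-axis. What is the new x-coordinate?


Rotation about y-axis: x' = x*cos(theta) + z*sin(theta)
= -3.8 * -0.9986 + -5.2 * -0.0523
= 4.0669


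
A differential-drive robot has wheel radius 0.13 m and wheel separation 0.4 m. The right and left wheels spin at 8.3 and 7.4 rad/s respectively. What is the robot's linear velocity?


vR = r*wR = 0.13*8.3 = 1.079 m/s
vL = r*wL = 0.13*7.4 = 0.962 m/s
v = (vR+vL)/2 = 1.0205 m/s
omega = (vR-vL)/L = 0.2925 rad/s
linear velocity = 1.0205 m/s


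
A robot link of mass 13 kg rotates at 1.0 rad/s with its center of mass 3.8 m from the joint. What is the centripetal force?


F = m * omega^2 * r
= 13 * 1.0^2 * 3.8
= 13 * 1.0 * 3.8
= 49.4 N


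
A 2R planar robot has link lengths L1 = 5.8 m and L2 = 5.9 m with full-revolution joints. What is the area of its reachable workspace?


r_max = L1 + L2 = 11.7 m
r_min = |L1 - L2| = 0.1 m
Area = pi*(r_max^2 - r_min^2)
= pi*(136.89 - 0.01)
= pi * 136.88
= 430.0212 m^2


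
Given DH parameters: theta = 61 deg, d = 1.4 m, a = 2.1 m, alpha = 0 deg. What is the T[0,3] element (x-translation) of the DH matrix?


T[0,3] = a * cos(theta)
= 2.1 * cos(61 deg)
= 2.1 * 0.4848
= 1.0181


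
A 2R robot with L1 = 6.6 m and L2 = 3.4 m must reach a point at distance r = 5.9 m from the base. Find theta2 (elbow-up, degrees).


cos(theta2) = (r^2 - L1^2 - L2^2) / (2*L1*L2)
cos(theta2) = (34.81 - 43.56 - 11.56) / 44.88
cos(theta2) = -0.45254
theta2 = 116.9068 degrees


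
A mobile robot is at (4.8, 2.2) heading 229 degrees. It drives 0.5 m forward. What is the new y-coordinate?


y_new = y0 + d*sin(theta)
= 2.2 + 0.5*sin(229)
= 2.2 + -0.3774
= 1.8226


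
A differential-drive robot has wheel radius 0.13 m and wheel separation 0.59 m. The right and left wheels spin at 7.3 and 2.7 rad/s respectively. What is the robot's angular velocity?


vR = r*wR = 0.13*7.3 = 0.949 m/s
vL = r*wL = 0.13*2.7 = 0.351 m/s
v = (vR+vL)/2 = 0.65 m/s
omega = (vR-vL)/L = 1.0136 rad/s
angular velocity = 1.0136 rad/s


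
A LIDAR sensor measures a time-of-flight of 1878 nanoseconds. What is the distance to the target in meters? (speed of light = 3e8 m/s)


tof = 1878 ns = 1.878e-06 s
dist = c * tof / 2
= 3e8 * 1.878e-06 / 2
= 281.7 m


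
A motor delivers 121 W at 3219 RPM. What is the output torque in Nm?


omega = 3219 * 2*pi/60 = 337.0929 rad/s
tau = P / omega = 121 / 337.0929
= 0.359 Nm


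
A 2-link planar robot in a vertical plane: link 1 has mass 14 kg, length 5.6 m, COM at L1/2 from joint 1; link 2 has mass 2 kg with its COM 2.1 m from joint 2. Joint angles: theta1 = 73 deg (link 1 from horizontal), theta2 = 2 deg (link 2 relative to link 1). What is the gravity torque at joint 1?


Horizontal distance from joint 1 to link-1 COM:
  x_c1 = (L1/2)*cos(t1) = 2.8 * 0.2924 = 0.8186 m
Horizontal distance from joint 1 to link-2 COM:
  x_c2 = L1*cos(t1) + Lc2*cos(t1+t2)
       = 5.6*0.2924 + 2.1*0.2588 = 2.1808 m
tau1 = m1*g*x_c1 + m2*g*x_c2
     = 14*9.81*0.8186 + 2*9.81*2.1808
     = 112.4321 + 42.7873
     = 155.2195 Nm


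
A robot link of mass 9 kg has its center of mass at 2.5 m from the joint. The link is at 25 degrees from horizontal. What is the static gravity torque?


tau = m*g*L*cos(angle)
= 9 * 9.81 * 2.5 * cos(25 deg)
= 9 * 9.81 * 2.5 * 0.9063
= 200.0448 Nm


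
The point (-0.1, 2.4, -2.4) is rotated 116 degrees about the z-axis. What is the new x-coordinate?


Rotation about z-axis: x' = x*cos(theta) - y*sin(theta)
= -0.1 * -0.4384 - 2.4 * 0.8988
= -2.1133


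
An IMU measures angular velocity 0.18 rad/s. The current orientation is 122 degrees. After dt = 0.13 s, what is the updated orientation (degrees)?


delta_theta = w * dt = 0.18 * 0.13 = 0.0234 rad
= 1.3407 deg
theta_new = 122 + 1.3407 = 123.3407 deg


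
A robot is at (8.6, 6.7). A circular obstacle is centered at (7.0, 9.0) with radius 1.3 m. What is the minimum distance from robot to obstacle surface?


center_dist = sqrt((8.6-7.0)^2 + (6.7-9.0)^2)
= sqrt(2.56 + 5.29)
= 2.8018
min_dist = center_dist - radius = 2.8018 - 1.3 = 1.5018 m


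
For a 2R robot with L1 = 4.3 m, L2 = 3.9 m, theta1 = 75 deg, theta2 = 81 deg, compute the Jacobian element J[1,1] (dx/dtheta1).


J[1,1] = -L1*sin(t1) - L2*sin(t1+t2)
= -4.3*sin(75) - 3.9*sin(156)
= -5.7398


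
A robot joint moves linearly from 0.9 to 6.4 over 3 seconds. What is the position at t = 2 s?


s = t/T = 2/3 = 0.6667
p(t) = p0 + (pf-p0)*s
= 0.9 + (6.4 - 0.9) * 0.6667
= 4.5667


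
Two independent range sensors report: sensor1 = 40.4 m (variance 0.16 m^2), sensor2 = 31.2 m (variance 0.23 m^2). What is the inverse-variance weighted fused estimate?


w1 = (1/var1) / (1/var1 + 1/var2)
   = 6.25 / (6.25 + 4.3478) = 0.5897
w2 = 1 - w1 = 0.4103
fused = w1*s1 + w2*s2 = 23.8256 + 12.8
= 36.6256 m


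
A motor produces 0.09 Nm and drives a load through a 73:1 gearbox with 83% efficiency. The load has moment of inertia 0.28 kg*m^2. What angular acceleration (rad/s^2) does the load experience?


tau_out = tau_motor * N * eta
= 0.09 * 73 * 0.83 = 5.4531 Nm
alpha = tau_out / I = 5.4531 / 0.28
= 19.4754 rad/s^2


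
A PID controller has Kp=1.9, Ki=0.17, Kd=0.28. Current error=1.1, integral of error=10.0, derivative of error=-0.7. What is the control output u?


u = Kp*e + Ki*int(e) + Kd*de/dt
= 1.9*1.1 + 0.17*10.0 + 0.28*(-0.7)
= 2.09 + 1.7 + -0.196
= 3.594


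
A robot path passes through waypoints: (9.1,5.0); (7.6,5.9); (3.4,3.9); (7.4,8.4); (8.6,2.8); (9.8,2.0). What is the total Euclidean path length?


Segment lengths:
  seg1 = sqrt((-1.5)^2 + (0.9)^2) = 1.7493
  seg2 = sqrt((-4.2)^2 + (-2.0)^2) = 4.6519
  seg3 = sqrt((4.0)^2 + (4.5)^2) = 6.0208
  seg4 = sqrt((1.2)^2 + (-5.6)^2) = 5.7271
  seg5 = sqrt((1.2)^2 + (-0.8)^2) = 1.4422
Total = 19.5913


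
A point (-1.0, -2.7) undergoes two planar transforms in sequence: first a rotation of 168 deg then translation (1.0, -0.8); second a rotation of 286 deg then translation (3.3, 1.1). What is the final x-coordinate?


After transform 1:
x1 = cos(168)*-1.0 - sin(168)*-2.7 + 1.0 = 2.5395
y1 = sin(168)*-1.0 + cos(168)*-2.7 + -0.8 = 1.6331
After transform 2:
x2 = cos(286)*2.5395 - sin(286)*1.6331 + 3.3
= 5.5698


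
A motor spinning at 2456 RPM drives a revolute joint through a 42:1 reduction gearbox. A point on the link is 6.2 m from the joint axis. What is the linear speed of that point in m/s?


omega_motor = 2456 * 2*pi/60 = 257.1917 rad/s
omega_joint = omega_motor / 42 = 6.1236 rad/s
v = omega_joint * r = 6.1236 * 6.2
= 37.9664 m/s


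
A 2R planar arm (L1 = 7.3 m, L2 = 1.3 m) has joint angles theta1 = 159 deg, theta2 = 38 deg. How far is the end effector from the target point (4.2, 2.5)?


End effector via forward kinematics:
x = L1*cos(t1) + L2*cos(t1+t2) = -8.0583
y = L1*sin(t1) + L2*sin(t1+t2) = 2.236
Distance to target:
d = sqrt((4.2 - -8.0583)^2 + (2.5 - 2.236)^2)
= sqrt(150.2667 + 0.0697)
= 12.2612 m


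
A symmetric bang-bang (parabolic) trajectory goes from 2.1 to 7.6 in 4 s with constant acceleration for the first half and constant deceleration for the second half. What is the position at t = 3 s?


Symmetric rest-to-rest: each phase covers (pf-p0)/2 in time T/2. 0.5*a*(T/2)^2 = (pf-p0)/2 => a = 4*(pf-p0)/T^2
a = 4*(7.6-2.1)/4^2 = 1.375
t = 3 is in the deceleration phase (t > T/2).
p = pf - 0.5*a*(T-t)^2 = 7.6 - 0.5*1.375*1^2
= 6.9125


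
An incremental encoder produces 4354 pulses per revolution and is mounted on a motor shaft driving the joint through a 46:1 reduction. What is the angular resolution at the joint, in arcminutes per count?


counts per rev = 4354
effective counts at joint = 4354 * 46 = 200284
resolution = 360*60 / 200284
= 0.1078 arcmin/count


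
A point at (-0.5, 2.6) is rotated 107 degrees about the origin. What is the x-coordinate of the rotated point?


x' = x*cos(theta) - y*sin(theta)
cos(107 deg) = -0.2924, sin(107 deg) = 0.9563
x' = -0.5 * -0.2924 - 2.6 * 0.9563
= 0.1462 - 2.4864
= -2.3402


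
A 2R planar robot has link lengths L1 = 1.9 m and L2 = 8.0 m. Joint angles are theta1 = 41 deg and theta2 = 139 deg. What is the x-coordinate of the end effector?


Convert angles to radians: theta1 = 0.7156, theta2 = 2.426
x = L1*cos(theta1) + L2*cos(theta1+theta2)
x = 1.4339 + -8.0
x = -6.5661


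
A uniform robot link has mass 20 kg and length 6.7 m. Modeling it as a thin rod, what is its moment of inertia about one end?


I = (1/3) * m * L^2
= (1/3) * 20 * 6.7^2
= 0.333333 * 20 * 44.89
= 299.2667 kg*m^2


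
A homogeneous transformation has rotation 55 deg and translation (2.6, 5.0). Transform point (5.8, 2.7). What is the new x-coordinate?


x' = cos(theta)*px - sin(theta)*py + tx
= 0.5736*5.8 - 0.8192*2.7 + 2.6
= 3.715


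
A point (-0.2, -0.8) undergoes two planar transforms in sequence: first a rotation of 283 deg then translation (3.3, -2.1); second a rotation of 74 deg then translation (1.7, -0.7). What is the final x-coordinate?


After transform 1:
x1 = cos(283)*-0.2 - sin(283)*-0.8 + 3.3 = 2.4755
y1 = sin(283)*-0.2 + cos(283)*-0.8 + -2.1 = -2.0851
After transform 2:
x2 = cos(74)*2.4755 - sin(74)*-2.0851 + 1.7
= 4.3867


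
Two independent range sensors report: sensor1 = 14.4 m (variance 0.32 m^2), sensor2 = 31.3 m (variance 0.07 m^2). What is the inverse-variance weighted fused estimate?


w1 = (1/var1) / (1/var1 + 1/var2)
   = 3.125 / (3.125 + 14.2857) = 0.1795
w2 = 1 - w1 = 0.8205
fused = w1*s1 + w2*s2 = 2.5846 + 25.6821
= 28.2667 m


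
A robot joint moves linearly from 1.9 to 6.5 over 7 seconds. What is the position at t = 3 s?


s = t/T = 3/7 = 0.4286
p(t) = p0 + (pf-p0)*s
= 1.9 + (6.5 - 1.9) * 0.4286
= 3.8714


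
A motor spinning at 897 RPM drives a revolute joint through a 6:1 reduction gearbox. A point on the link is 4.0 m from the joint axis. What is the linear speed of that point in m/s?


omega_motor = 897 * 2*pi/60 = 93.9336 rad/s
omega_joint = omega_motor / 6 = 15.6556 rad/s
v = omega_joint * r = 15.6556 * 4.0
= 62.6224 m/s


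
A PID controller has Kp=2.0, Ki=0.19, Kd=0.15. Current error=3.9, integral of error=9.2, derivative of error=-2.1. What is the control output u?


u = Kp*e + Ki*int(e) + Kd*de/dt
= 2.0*3.9 + 0.19*9.2 + 0.15*(-2.1)
= 7.8 + 1.748 + -0.315
= 9.233


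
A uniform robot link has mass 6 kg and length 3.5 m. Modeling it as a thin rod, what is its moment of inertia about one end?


I = (1/3) * m * L^2
= (1/3) * 6 * 3.5^2
= 0.333333 * 6 * 12.25
= 24.5 kg*m^2


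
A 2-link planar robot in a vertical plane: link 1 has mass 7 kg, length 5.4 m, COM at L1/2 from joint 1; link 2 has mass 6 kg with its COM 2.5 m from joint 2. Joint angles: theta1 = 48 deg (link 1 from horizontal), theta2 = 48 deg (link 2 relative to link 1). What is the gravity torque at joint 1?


Horizontal distance from joint 1 to link-1 COM:
  x_c1 = (L1/2)*cos(t1) = 2.7 * 0.6691 = 1.8067 m
Horizontal distance from joint 1 to link-2 COM:
  x_c2 = L1*cos(t1) + Lc2*cos(t1+t2)
       = 5.4*0.6691 + 2.5*-0.1045 = 3.352 m
tau1 = m1*g*x_c1 + m2*g*x_c2
     = 7*9.81*1.8067 + 6*9.81*3.352
     = 124.0628 + 197.2978
     = 321.3606 Nm


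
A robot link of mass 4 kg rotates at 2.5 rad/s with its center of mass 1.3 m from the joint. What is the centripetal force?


F = m * omega^2 * r
= 4 * 2.5^2 * 1.3
= 4 * 6.25 * 1.3
= 32.5 N


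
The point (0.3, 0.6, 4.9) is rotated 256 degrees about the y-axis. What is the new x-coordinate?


Rotation about y-axis: x' = x*cos(theta) + z*sin(theta)
= 0.3 * -0.2419 + 4.9 * -0.9703
= -4.827


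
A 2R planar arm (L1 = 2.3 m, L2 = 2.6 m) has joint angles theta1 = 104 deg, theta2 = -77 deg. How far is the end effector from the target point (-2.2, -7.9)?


End effector via forward kinematics:
x = L1*cos(t1) + L2*cos(t1+t2) = 1.7602
y = L1*sin(t1) + L2*sin(t1+t2) = 3.4121
Distance to target:
d = sqrt((-2.2 - 1.7602)^2 + (-7.9 - 3.4121)^2)
= sqrt(15.6832 + 127.9626)
= 11.9852 m


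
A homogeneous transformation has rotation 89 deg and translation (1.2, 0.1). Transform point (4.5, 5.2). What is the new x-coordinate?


x' = cos(theta)*px - sin(theta)*py + tx
= 0.0175*4.5 - 0.9998*5.2 + 1.2
= -3.9207


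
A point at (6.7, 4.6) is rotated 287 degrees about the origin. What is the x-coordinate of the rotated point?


x' = x*cos(theta) - y*sin(theta)
cos(287 deg) = 0.2924, sin(287 deg) = -0.9563
x' = 6.7 * 0.2924 - 4.6 * -0.9563
= 1.9589 - -4.399
= 6.3579


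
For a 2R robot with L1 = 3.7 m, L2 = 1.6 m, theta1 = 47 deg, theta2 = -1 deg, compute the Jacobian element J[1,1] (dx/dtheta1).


J[1,1] = -L1*sin(t1) - L2*sin(t1+t2)
= -3.7*sin(47) - 1.6*sin(46)
= -3.857


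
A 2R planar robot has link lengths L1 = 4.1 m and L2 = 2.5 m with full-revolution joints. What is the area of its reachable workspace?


r_max = L1 + L2 = 6.6 m
r_min = |L1 - L2| = 1.6 m
Area = pi*(r_max^2 - r_min^2)
= pi*(43.56 - 2.56)
= pi * 41.0
= 128.8053 m^2


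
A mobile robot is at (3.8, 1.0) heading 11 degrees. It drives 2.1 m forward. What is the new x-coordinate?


x_new = x0 + d*cos(theta)
= 3.8 + 2.1*cos(11)
= 3.8 + 2.0614
= 5.8614


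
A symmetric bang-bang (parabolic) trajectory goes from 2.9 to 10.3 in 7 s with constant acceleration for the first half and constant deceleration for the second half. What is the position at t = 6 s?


Symmetric rest-to-rest: each phase covers (pf-p0)/2 in time T/2. 0.5*a*(T/2)^2 = (pf-p0)/2 => a = 4*(pf-p0)/T^2
a = 4*(10.3-2.9)/7^2 = 0.6041
t = 6 is in the deceleration phase (t > T/2).
p = pf - 0.5*a*(T-t)^2 = 10.3 - 0.5*0.6041*1^2
= 9.998


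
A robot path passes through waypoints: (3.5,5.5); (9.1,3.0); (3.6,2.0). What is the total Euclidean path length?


Segment lengths:
  seg1 = sqrt((5.6)^2 + (-2.5)^2) = 6.1327
  seg2 = sqrt((-5.5)^2 + (-1.0)^2) = 5.5902
Total = 11.7229


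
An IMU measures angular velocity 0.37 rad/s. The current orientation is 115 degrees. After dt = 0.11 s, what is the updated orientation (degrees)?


delta_theta = w * dt = 0.37 * 0.11 = 0.0407 rad
= 2.3319 deg
theta_new = 115 + 2.3319 = 117.3319 deg


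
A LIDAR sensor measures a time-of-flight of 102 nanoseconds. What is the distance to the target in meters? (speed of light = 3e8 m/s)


tof = 102 ns = 1.02e-07 s
dist = c * tof / 2
= 3e8 * 1.02e-07 / 2
= 15.3 m


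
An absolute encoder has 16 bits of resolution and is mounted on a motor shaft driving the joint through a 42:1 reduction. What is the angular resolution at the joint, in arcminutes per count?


counts = 2^16 = 65536
effective counts at joint = 65536 * 42 = 2752512
resolution = 360*60 / 2752512
= 0.0078 arcmin/count


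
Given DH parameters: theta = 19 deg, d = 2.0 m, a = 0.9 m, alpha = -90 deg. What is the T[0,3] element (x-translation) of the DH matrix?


T[0,3] = a * cos(theta)
= 0.9 * cos(19 deg)
= 0.9 * 0.9455
= 0.851


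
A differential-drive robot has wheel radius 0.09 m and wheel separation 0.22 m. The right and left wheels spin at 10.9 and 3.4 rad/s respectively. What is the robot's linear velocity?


vR = r*wR = 0.09*10.9 = 0.981 m/s
vL = r*wL = 0.09*3.4 = 0.306 m/s
v = (vR+vL)/2 = 0.6435 m/s
omega = (vR-vL)/L = 3.0682 rad/s
linear velocity = 0.6435 m/s


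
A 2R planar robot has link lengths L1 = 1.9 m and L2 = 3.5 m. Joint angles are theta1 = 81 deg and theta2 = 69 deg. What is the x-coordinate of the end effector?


Convert angles to radians: theta1 = 1.4137, theta2 = 1.2043
x = L1*cos(theta1) + L2*cos(theta1+theta2)
x = 0.2972 + -3.0311
x = -2.7339


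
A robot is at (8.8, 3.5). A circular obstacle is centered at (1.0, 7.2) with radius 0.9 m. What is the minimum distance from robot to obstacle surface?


center_dist = sqrt((8.8-1.0)^2 + (3.5-7.2)^2)
= sqrt(60.84 + 13.69)
= 8.6331
min_dist = center_dist - radius = 8.6331 - 0.9 = 7.7331 m


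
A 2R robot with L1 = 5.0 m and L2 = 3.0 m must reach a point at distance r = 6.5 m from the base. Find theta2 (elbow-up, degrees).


cos(theta2) = (r^2 - L1^2 - L2^2) / (2*L1*L2)
cos(theta2) = (42.25 - 25.0 - 9.0) / 30.0
cos(theta2) = 0.275
theta2 = 74.038 degrees


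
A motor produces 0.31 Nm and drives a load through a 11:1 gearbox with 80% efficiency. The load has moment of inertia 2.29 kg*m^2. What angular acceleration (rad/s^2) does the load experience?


tau_out = tau_motor * N * eta
= 0.31 * 11 * 0.8 = 2.728 Nm
alpha = tau_out / I = 2.728 / 2.29
= 1.1913 rad/s^2


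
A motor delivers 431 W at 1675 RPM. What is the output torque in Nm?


omega = 1675 * 2*pi/60 = 175.4056 rad/s
tau = P / omega = 431 / 175.4056
= 2.4572 Nm


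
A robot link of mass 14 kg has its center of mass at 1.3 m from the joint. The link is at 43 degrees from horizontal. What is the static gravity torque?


tau = m*g*L*cos(angle)
= 14 * 9.81 * 1.3 * cos(43 deg)
= 14 * 9.81 * 1.3 * 0.7314
= 130.5774 Nm


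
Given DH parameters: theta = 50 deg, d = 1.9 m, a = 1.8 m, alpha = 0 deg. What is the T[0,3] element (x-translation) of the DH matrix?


T[0,3] = a * cos(theta)
= 1.8 * cos(50 deg)
= 1.8 * 0.6428
= 1.157


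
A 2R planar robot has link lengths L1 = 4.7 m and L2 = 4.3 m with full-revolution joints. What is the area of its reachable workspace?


r_max = L1 + L2 = 9.0 m
r_min = |L1 - L2| = 0.4 m
Area = pi*(r_max^2 - r_min^2)
= pi*(81.0 - 0.16)
= pi * 80.84
= 253.9664 m^2


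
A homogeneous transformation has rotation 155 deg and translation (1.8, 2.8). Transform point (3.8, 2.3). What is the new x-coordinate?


x' = cos(theta)*px - sin(theta)*py + tx
= -0.9063*3.8 - 0.4226*2.3 + 1.8
= -2.616


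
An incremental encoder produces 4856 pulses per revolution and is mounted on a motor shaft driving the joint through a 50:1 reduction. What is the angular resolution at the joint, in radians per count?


counts per rev = 4856
effective counts at joint = 4856 * 50 = 242800
resolution = 2*pi / 242800
= 2.5878e-05 rad/count


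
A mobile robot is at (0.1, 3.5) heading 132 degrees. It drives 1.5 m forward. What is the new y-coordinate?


y_new = y0 + d*sin(theta)
= 3.5 + 1.5*sin(132)
= 3.5 + 1.1147
= 4.6147


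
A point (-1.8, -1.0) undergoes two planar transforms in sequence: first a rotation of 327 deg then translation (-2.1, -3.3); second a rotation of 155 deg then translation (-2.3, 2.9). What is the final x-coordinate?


After transform 1:
x1 = cos(327)*-1.8 - sin(327)*-1.0 + -2.1 = -4.1542
y1 = sin(327)*-1.8 + cos(327)*-1.0 + -3.3 = -3.1583
After transform 2:
x2 = cos(155)*-4.1542 - sin(155)*-3.1583 + -2.3
= 2.7998


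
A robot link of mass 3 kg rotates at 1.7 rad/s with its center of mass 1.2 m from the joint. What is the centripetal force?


F = m * omega^2 * r
= 3 * 1.7^2 * 1.2
= 3 * 2.89 * 1.2
= 10.404 N


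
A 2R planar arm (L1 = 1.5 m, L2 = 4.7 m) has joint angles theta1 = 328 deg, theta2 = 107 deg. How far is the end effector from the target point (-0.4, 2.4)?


End effector via forward kinematics:
x = L1*cos(t1) + L2*cos(t1+t2) = 2.4885
y = L1*sin(t1) + L2*sin(t1+t2) = 3.745
Distance to target:
d = sqrt((-0.4 - 2.4885)^2 + (2.4 - 3.745)^2)
= sqrt(8.3436 + 1.809)
= 3.1863 m


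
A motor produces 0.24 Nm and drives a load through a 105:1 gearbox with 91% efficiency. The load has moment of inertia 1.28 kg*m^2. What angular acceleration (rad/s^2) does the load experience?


tau_out = tau_motor * N * eta
= 0.24 * 105 * 0.91 = 22.932 Nm
alpha = tau_out / I = 22.932 / 1.28
= 17.9156 rad/s^2


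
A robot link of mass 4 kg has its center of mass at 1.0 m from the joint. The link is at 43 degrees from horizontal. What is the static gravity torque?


tau = m*g*L*cos(angle)
= 4 * 9.81 * 1.0 * cos(43 deg)
= 4 * 9.81 * 1.0 * 0.7314
= 28.6983 Nm


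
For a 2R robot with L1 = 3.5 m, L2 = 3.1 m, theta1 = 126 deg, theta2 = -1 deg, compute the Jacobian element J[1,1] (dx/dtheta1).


J[1,1] = -L1*sin(t1) - L2*sin(t1+t2)
= -3.5*sin(126) - 3.1*sin(125)
= -5.3709


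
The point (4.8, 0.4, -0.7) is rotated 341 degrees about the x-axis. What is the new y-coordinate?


Rotation about x-axis: y' = y*cos(theta) - z*sin(theta)
= 0.4 * 0.9455 - -0.7 * -0.3256
= 0.1503


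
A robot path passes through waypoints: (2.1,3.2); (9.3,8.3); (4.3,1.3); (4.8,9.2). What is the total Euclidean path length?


Segment lengths:
  seg1 = sqrt((7.2)^2 + (5.1)^2) = 8.8233
  seg2 = sqrt((-5.0)^2 + (-7.0)^2) = 8.6023
  seg3 = sqrt((0.5)^2 + (7.9)^2) = 7.9158
Total = 25.3414


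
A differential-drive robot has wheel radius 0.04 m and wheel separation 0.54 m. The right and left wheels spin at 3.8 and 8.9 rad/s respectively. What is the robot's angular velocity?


vR = r*wR = 0.04*3.8 = 0.152 m/s
vL = r*wL = 0.04*8.9 = 0.356 m/s
v = (vR+vL)/2 = 0.254 m/s
omega = (vR-vL)/L = -0.3778 rad/s
angular velocity = -0.3778 rad/s


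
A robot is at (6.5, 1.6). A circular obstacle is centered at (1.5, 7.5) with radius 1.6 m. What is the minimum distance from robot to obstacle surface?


center_dist = sqrt((6.5-1.5)^2 + (1.6-7.5)^2)
= sqrt(25.0 + 34.81)
= 7.7337
min_dist = center_dist - radius = 7.7337 - 1.6 = 6.1337 m


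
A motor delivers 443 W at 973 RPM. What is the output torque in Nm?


omega = 973 * 2*pi/60 = 101.8923 rad/s
tau = P / omega = 443 / 101.8923
= 4.3477 Nm


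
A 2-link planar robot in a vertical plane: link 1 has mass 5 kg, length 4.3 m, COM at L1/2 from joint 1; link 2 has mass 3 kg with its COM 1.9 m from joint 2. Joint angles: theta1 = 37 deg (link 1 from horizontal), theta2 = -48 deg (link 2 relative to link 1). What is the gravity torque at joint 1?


Horizontal distance from joint 1 to link-1 COM:
  x_c1 = (L1/2)*cos(t1) = 2.15 * 0.7986 = 1.7171 m
Horizontal distance from joint 1 to link-2 COM:
  x_c2 = L1*cos(t1) + Lc2*cos(t1+t2)
       = 4.3*0.7986 + 1.9*0.9816 = 5.2992 m
tau1 = m1*g*x_c1 + m2*g*x_c2
     = 5*9.81*1.7171 + 3*9.81*5.2992
     = 84.2221 + 155.9562
     = 240.1783 Nm


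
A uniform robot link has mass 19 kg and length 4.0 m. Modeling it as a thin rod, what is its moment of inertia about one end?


I = (1/3) * m * L^2
= (1/3) * 19 * 4.0^2
= 0.333333 * 19 * 16.0
= 101.3333 kg*m^2


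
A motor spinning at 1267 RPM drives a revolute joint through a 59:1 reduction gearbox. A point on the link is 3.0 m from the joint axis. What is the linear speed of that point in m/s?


omega_motor = 1267 * 2*pi/60 = 132.6799 rad/s
omega_joint = omega_motor / 59 = 2.2488 rad/s
v = omega_joint * r = 2.2488 * 3.0
= 6.7464 m/s


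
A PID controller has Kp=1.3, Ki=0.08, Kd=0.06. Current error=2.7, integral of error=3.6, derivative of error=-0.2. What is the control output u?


u = Kp*e + Ki*int(e) + Kd*de/dt
= 1.3*2.7 + 0.08*3.6 + 0.06*(-0.2)
= 3.51 + 0.288 + -0.012
= 3.786


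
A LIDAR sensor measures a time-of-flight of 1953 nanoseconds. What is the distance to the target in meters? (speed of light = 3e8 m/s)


tof = 1953 ns = 1.953e-06 s
dist = c * tof / 2
= 3e8 * 1.953e-06 / 2
= 292.95 m


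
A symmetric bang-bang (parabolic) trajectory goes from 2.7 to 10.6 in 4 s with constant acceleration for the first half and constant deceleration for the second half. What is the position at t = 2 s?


Symmetric rest-to-rest: each phase covers (pf-p0)/2 in time T/2. 0.5*a*(T/2)^2 = (pf-p0)/2 => a = 4*(pf-p0)/T^2
a = 4*(10.6-2.7)/4^2 = 1.975
t = 2 is in the acceleration phase (t <= T/2).
p = p0 + 0.5*a*t^2 = 2.7 + 0.5*1.975*2^2
= 6.65


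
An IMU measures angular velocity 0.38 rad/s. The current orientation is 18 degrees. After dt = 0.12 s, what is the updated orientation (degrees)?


delta_theta = w * dt = 0.38 * 0.12 = 0.0456 rad
= 2.6127 deg
theta_new = 18 + 2.6127 = 20.6127 deg


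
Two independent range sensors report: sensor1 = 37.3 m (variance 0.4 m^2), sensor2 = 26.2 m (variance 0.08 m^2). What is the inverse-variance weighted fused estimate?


w1 = (1/var1) / (1/var1 + 1/var2)
   = 2.5 / (2.5 + 12.5) = 0.1667
w2 = 1 - w1 = 0.8333
fused = w1*s1 + w2*s2 = 6.2167 + 21.8333
= 28.05 m


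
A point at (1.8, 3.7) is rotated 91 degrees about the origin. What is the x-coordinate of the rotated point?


x' = x*cos(theta) - y*sin(theta)
cos(91 deg) = -0.0175, sin(91 deg) = 0.9998
x' = 1.8 * -0.0175 - 3.7 * 0.9998
= -0.0314 - 3.6994
= -3.7309


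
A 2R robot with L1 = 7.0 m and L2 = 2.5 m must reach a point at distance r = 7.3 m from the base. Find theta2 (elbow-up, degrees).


cos(theta2) = (r^2 - L1^2 - L2^2) / (2*L1*L2)
cos(theta2) = (53.29 - 49.0 - 6.25) / 35.0
cos(theta2) = -0.056
theta2 = 93.2102 degrees


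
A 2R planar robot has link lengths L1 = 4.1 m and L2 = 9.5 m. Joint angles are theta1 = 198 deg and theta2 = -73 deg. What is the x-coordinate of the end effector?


Convert angles to radians: theta1 = 3.4558, theta2 = -1.2741
x = L1*cos(theta1) + L2*cos(theta1+theta2)
x = -3.8993 + -5.449
x = -9.3483


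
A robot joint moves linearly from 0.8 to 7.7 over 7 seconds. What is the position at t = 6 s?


s = t/T = 6/7 = 0.8571
p(t) = p0 + (pf-p0)*s
= 0.8 + (7.7 - 0.8) * 0.8571
= 6.7143


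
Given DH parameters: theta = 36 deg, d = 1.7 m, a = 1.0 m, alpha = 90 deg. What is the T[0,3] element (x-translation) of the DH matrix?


T[0,3] = a * cos(theta)
= 1.0 * cos(36 deg)
= 1.0 * 0.809
= 0.809


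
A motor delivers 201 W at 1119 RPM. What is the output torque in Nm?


omega = 1119 * 2*pi/60 = 117.1814 rad/s
tau = P / omega = 201 / 117.1814
= 1.7153 Nm


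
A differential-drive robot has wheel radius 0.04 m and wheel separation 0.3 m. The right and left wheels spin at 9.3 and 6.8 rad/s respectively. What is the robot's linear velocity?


vR = r*wR = 0.04*9.3 = 0.372 m/s
vL = r*wL = 0.04*6.8 = 0.272 m/s
v = (vR+vL)/2 = 0.322 m/s
omega = (vR-vL)/L = 0.3333 rad/s
linear velocity = 0.322 m/s


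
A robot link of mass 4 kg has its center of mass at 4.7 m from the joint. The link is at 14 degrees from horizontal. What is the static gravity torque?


tau = m*g*L*cos(angle)
= 4 * 9.81 * 4.7 * cos(14 deg)
= 4 * 9.81 * 4.7 * 0.9703
= 178.9497 Nm


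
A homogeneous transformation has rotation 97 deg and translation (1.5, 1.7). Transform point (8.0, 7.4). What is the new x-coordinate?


x' = cos(theta)*px - sin(theta)*py + tx
= -0.1219*8.0 - 0.9925*7.4 + 1.5
= -6.8198


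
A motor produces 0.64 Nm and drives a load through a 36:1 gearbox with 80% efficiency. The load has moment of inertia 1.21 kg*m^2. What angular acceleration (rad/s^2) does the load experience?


tau_out = tau_motor * N * eta
= 0.64 * 36 * 0.8 = 18.432 Nm
alpha = tau_out / I = 18.432 / 1.21
= 15.2331 rad/s^2


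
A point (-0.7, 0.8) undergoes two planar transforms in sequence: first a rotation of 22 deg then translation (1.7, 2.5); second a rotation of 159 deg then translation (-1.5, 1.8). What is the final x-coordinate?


After transform 1:
x1 = cos(22)*-0.7 - sin(22)*0.8 + 1.7 = 0.7513
y1 = sin(22)*-0.7 + cos(22)*0.8 + 2.5 = 2.9795
After transform 2:
x2 = cos(159)*0.7513 - sin(159)*2.9795 + -1.5
= -3.2692


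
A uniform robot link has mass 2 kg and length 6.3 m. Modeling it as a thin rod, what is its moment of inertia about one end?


I = (1/3) * m * L^2
= (1/3) * 2 * 6.3^2
= 0.333333 * 2 * 39.69
= 26.46 kg*m^2


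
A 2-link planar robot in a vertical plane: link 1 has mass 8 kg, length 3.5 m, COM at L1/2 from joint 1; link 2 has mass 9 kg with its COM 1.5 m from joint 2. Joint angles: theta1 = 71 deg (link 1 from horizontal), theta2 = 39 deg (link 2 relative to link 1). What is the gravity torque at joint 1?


Horizontal distance from joint 1 to link-1 COM:
  x_c1 = (L1/2)*cos(t1) = 1.75 * 0.3256 = 0.5697 m
Horizontal distance from joint 1 to link-2 COM:
  x_c2 = L1*cos(t1) + Lc2*cos(t1+t2)
       = 3.5*0.3256 + 1.5*-0.342 = 0.6265 m
tau1 = m1*g*x_c1 + m2*g*x_c2
     = 8*9.81*0.5697 + 9*9.81*0.6265
     = 44.7135 + 55.31
     = 100.0235 Nm


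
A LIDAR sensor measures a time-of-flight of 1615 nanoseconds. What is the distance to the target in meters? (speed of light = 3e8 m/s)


tof = 1615 ns = 1.615e-06 s
dist = c * tof / 2
= 3e8 * 1.615e-06 / 2
= 242.25 m


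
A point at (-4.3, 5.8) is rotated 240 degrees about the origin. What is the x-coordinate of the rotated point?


x' = x*cos(theta) - y*sin(theta)
cos(240 deg) = -0.5, sin(240 deg) = -0.866
x' = -4.3 * -0.5 - 5.8 * -0.866
= 2.15 - -5.0229
= 7.1729


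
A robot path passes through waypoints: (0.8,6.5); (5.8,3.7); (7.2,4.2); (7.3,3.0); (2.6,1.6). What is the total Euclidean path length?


Segment lengths:
  seg1 = sqrt((5.0)^2 + (-2.8)^2) = 5.7306
  seg2 = sqrt((1.4)^2 + (0.5)^2) = 1.4866
  seg3 = sqrt((0.1)^2 + (-1.2)^2) = 1.2042
  seg4 = sqrt((-4.7)^2 + (-1.4)^2) = 4.9041
Total = 13.3255


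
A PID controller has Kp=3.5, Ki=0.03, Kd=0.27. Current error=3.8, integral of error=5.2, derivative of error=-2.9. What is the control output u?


u = Kp*e + Ki*int(e) + Kd*de/dt
= 3.5*3.8 + 0.03*5.2 + 0.27*(-2.9)
= 13.3 + 0.156 + -0.783
= 12.673


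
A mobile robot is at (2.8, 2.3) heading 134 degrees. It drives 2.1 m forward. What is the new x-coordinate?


x_new = x0 + d*cos(theta)
= 2.8 + 2.1*cos(134)
= 2.8 + -1.4588
= 1.3412


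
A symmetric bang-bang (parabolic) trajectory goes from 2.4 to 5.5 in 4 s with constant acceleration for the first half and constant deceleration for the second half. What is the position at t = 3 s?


Symmetric rest-to-rest: each phase covers (pf-p0)/2 in time T/2. 0.5*a*(T/2)^2 = (pf-p0)/2 => a = 4*(pf-p0)/T^2
a = 4*(5.5-2.4)/4^2 = 0.775
t = 3 is in the deceleration phase (t > T/2).
p = pf - 0.5*a*(T-t)^2 = 5.5 - 0.5*0.775*1^2
= 5.1125


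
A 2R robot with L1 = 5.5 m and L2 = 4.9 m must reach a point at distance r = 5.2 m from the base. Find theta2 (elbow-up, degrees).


cos(theta2) = (r^2 - L1^2 - L2^2) / (2*L1*L2)
cos(theta2) = (27.04 - 30.25 - 24.01) / 53.9
cos(theta2) = -0.505009
theta2 = 120.332 degrees


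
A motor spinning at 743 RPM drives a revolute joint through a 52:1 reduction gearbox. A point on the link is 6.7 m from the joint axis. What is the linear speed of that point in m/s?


omega_motor = 743 * 2*pi/60 = 77.8068 rad/s
omega_joint = omega_motor / 52 = 1.4963 rad/s
v = omega_joint * r = 1.4963 * 6.7
= 10.0251 m/s


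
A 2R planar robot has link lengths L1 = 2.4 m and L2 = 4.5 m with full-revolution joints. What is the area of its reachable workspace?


r_max = L1 + L2 = 6.9 m
r_min = |L1 - L2| = 2.1 m
Area = pi*(r_max^2 - r_min^2)
= pi*(47.61 - 4.41)
= pi * 43.2
= 135.7168 m^2


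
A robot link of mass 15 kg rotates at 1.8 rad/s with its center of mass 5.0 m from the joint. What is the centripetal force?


F = m * omega^2 * r
= 15 * 1.8^2 * 5.0
= 15 * 3.24 * 5.0
= 243.0 N


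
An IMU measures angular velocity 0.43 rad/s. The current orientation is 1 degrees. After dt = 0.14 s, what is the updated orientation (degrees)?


delta_theta = w * dt = 0.43 * 0.14 = 0.0602 rad
= 3.4492 deg
theta_new = 1 + 3.4492 = 4.4492 deg


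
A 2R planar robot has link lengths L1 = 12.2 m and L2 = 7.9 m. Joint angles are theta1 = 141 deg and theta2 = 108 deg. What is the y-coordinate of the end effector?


Convert angles to radians: theta1 = 2.4609, theta2 = 1.885
y = L1*sin(theta1) + L2*sin(theta1+theta2)
y = 7.6777 + -7.3753
y = 0.3024


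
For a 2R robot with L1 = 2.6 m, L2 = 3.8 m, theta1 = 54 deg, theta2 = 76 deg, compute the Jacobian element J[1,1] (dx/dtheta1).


J[1,1] = -L1*sin(t1) - L2*sin(t1+t2)
= -2.6*sin(54) - 3.8*sin(130)
= -5.0144


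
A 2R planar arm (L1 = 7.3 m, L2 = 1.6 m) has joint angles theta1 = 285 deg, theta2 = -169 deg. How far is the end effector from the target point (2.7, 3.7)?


End effector via forward kinematics:
x = L1*cos(t1) + L2*cos(t1+t2) = 1.188
y = L1*sin(t1) + L2*sin(t1+t2) = -5.6132
Distance to target:
d = sqrt((2.7 - 1.188)^2 + (3.7 - -5.6132)^2)
= sqrt(2.2862 + 86.7355)
= 9.4351 m


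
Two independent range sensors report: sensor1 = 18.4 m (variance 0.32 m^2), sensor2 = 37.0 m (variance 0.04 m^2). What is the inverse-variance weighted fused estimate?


w1 = (1/var1) / (1/var1 + 1/var2)
   = 3.125 / (3.125 + 25.0) = 0.1111
w2 = 1 - w1 = 0.8889
fused = w1*s1 + w2*s2 = 2.0444 + 32.8889
= 34.9333 m


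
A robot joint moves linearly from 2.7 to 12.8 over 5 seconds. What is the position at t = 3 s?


s = t/T = 3/5 = 0.6
p(t) = p0 + (pf-p0)*s
= 2.7 + (12.8 - 2.7) * 0.6
= 8.76


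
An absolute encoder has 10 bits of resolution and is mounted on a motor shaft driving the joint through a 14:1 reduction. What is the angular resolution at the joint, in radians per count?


counts = 2^10 = 1024
effective counts at joint = 1024 * 14 = 14336
resolution = 2*pi / 14336
= 4.3828e-04 rad/count


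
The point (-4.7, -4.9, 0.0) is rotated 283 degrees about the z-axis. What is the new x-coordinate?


Rotation about z-axis: x' = x*cos(theta) - y*sin(theta)
= -4.7 * 0.225 - -4.9 * -0.9744
= -5.8317


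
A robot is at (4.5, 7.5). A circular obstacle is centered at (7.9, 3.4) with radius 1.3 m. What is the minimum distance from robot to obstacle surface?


center_dist = sqrt((4.5-7.9)^2 + (7.5-3.4)^2)
= sqrt(11.56 + 16.81)
= 5.3263
min_dist = center_dist - radius = 5.3263 - 1.3 = 4.0263 m


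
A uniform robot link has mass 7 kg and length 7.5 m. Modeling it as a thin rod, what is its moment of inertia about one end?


I = (1/3) * m * L^2
= (1/3) * 7 * 7.5^2
= 0.333333 * 7 * 56.25
= 131.25 kg*m^2


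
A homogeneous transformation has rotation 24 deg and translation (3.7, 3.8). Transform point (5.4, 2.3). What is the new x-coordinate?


x' = cos(theta)*px - sin(theta)*py + tx
= 0.9135*5.4 - 0.4067*2.3 + 3.7
= 7.6977


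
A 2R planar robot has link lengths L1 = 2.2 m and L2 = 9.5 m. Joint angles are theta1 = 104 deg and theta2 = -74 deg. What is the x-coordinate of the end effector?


Convert angles to radians: theta1 = 1.8151, theta2 = -1.2915
x = L1*cos(theta1) + L2*cos(theta1+theta2)
x = -0.5322 + 8.2272
x = 7.695


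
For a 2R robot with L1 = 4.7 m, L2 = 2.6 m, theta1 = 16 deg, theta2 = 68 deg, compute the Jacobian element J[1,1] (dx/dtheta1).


J[1,1] = -L1*sin(t1) - L2*sin(t1+t2)
= -4.7*sin(16) - 2.6*sin(84)
= -3.8813


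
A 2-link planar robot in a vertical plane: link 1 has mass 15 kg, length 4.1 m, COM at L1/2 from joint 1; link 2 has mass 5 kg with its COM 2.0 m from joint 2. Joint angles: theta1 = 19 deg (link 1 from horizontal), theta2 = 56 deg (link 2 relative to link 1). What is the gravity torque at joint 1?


Horizontal distance from joint 1 to link-1 COM:
  x_c1 = (L1/2)*cos(t1) = 2.05 * 0.9455 = 1.9383 m
Horizontal distance from joint 1 to link-2 COM:
  x_c2 = L1*cos(t1) + Lc2*cos(t1+t2)
       = 4.1*0.9455 + 2.0*0.2588 = 4.3943 m
tau1 = m1*g*x_c1 + m2*g*x_c2
     = 15*9.81*1.9383 + 5*9.81*4.3943
     = 285.2228 + 215.5387
     = 500.7614 Nm


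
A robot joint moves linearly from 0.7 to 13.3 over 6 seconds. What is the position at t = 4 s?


s = t/T = 4/6 = 0.6667
p(t) = p0 + (pf-p0)*s
= 0.7 + (13.3 - 0.7) * 0.6667
= 9.1


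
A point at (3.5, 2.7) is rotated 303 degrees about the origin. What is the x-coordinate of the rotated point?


x' = x*cos(theta) - y*sin(theta)
cos(303 deg) = 0.5446, sin(303 deg) = -0.8387
x' = 3.5 * 0.5446 - 2.7 * -0.8387
= 1.9062 - -2.2644
= 4.1706


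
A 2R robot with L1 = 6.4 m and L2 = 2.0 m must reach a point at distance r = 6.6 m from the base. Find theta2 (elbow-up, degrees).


cos(theta2) = (r^2 - L1^2 - L2^2) / (2*L1*L2)
cos(theta2) = (43.56 - 40.96 - 4.0) / 25.6
cos(theta2) = -0.054688
theta2 = 93.1349 degrees


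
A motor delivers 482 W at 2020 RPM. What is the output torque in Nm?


omega = 2020 * 2*pi/60 = 211.5339 rad/s
tau = P / omega = 482 / 211.5339
= 2.2786 Nm


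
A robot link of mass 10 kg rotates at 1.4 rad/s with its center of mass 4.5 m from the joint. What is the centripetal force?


F = m * omega^2 * r
= 10 * 1.4^2 * 4.5
= 10 * 1.96 * 4.5
= 88.2 N


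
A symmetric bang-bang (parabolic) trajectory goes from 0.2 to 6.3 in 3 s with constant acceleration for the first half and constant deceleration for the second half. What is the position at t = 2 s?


Symmetric rest-to-rest: each phase covers (pf-p0)/2 in time T/2. 0.5*a*(T/2)^2 = (pf-p0)/2 => a = 4*(pf-p0)/T^2
a = 4*(6.3-0.2)/3^2 = 2.7111
t = 2 is in the deceleration phase (t > T/2).
p = pf - 0.5*a*(T-t)^2 = 6.3 - 0.5*2.7111*1^2
= 4.9444


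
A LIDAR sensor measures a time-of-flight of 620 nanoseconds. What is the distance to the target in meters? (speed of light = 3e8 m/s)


tof = 620 ns = 6.2e-07 s
dist = c * tof / 2
= 3e8 * 6.2e-07 / 2
= 93.0 m


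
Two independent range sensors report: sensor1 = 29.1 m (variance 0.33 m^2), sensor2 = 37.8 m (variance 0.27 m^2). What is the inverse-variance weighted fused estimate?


w1 = (1/var1) / (1/var1 + 1/var2)
   = 3.0303 / (3.0303 + 3.7037) = 0.45
w2 = 1 - w1 = 0.55
fused = w1*s1 + w2*s2 = 13.095 + 20.79
= 33.885 m


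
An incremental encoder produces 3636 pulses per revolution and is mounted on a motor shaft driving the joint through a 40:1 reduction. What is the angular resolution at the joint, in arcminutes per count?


counts per rev = 3636
effective counts at joint = 3636 * 40 = 145440
resolution = 360*60 / 145440
= 0.1485 arcmin/count


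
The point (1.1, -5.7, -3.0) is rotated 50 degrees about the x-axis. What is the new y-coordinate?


Rotation about x-axis: y' = y*cos(theta) - z*sin(theta)
= -5.7 * 0.6428 - -3.0 * 0.766
= -1.3658


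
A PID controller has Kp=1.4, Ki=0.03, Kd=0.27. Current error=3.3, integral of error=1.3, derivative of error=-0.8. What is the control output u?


u = Kp*e + Ki*int(e) + Kd*de/dt
= 1.4*3.3 + 0.03*1.3 + 0.27*(-0.8)
= 4.62 + 0.039 + -0.216
= 4.443


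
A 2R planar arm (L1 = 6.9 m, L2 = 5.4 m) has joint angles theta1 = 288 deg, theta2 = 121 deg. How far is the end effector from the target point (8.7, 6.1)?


End effector via forward kinematics:
x = L1*cos(t1) + L2*cos(t1+t2) = 5.6749
y = L1*sin(t1) + L2*sin(t1+t2) = -2.4869
Distance to target:
d = sqrt((8.7 - 5.6749)^2 + (6.1 - -2.4869)^2)
= sqrt(9.151 + 73.7341)
= 9.1041 m


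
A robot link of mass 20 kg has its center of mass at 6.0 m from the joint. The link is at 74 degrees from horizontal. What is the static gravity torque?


tau = m*g*L*cos(angle)
= 20 * 9.81 * 6.0 * cos(74 deg)
= 20 * 9.81 * 6.0 * 0.2756
= 324.4803 Nm


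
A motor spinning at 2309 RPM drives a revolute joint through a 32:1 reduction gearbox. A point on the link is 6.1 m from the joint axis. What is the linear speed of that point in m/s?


omega_motor = 2309 * 2*pi/60 = 241.7979 rad/s
omega_joint = omega_motor / 32 = 7.5562 rad/s
v = omega_joint * r = 7.5562 * 6.1
= 46.0927 m/s


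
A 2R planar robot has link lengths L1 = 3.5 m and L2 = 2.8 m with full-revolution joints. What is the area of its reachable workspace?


r_max = L1 + L2 = 6.3 m
r_min = |L1 - L2| = 0.7 m
Area = pi*(r_max^2 - r_min^2)
= pi*(39.69 - 0.49)
= pi * 39.2
= 123.1504 m^2


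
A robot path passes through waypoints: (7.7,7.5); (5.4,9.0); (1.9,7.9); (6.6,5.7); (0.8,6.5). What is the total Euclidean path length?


Segment lengths:
  seg1 = sqrt((-2.3)^2 + (1.5)^2) = 2.7459
  seg2 = sqrt((-3.5)^2 + (-1.1)^2) = 3.6688
  seg3 = sqrt((4.7)^2 + (-2.2)^2) = 5.1894
  seg4 = sqrt((-5.8)^2 + (0.8)^2) = 5.8549
Total = 17.459
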